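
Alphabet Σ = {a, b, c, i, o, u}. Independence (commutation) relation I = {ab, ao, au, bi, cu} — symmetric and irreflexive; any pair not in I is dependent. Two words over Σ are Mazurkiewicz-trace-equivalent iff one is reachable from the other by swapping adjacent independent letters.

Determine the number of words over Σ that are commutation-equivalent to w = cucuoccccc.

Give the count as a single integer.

#0=c has no predecessor
#1=u has no predecessor
#2=c depends on [0:c]
#3=u depends on [1:u]
#4=o depends on [2:c, 3:u]
#5=c depends on [4:o]
#6=c depends on [5:c]
#7=c depends on [6:c]
#8=c depends on [7:c]
#9=c depends on [8:c]
sources: [0:c, 1:u]
N(rest) = Σ N(rest − s) over sources s of rest; N(one piece) = 1:
  size 1 → [9]=1
  size 2 → [8,9]=1
  size 3 → [7,8,9]=1
  size 4 → [6,7,8,9]=1
  size 5 → [5,6,7,8,9]=1
  size 6 → [4,5,6,7,8,9]=1
  size 7 → [2,4,5,6,7,8,9]=1  [3,4,5,6,7,8,9]=1
  size 8 → [0,2,4,5,6,7,8,9]=1  [1,3,4,5,6,7,8,9]=1  [2,3,4,5,6,7,8,9]=2
  first=0(c) contributes 3
  first=1(u) contributes 3
|[w]| = 6

6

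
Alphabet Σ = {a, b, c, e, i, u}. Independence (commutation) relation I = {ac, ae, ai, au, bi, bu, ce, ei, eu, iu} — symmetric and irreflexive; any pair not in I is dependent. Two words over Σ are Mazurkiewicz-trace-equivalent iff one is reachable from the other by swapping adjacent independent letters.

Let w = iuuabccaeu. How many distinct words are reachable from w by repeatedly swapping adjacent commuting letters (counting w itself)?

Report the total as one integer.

930

#0=i has no predecessor
#1=u has no predecessor
#2=u depends on [1:u]
#3=a has no predecessor
#4=b depends on [3:a]
#5=c depends on [0:i, 2:u, 4:b]
#6=c depends on [5:c]
#7=a depends on [4:b]
#8=e depends on [4:b]
#9=u depends on [6:c]
sources: [0:i, 1:u, 3:a]
N(rest) = Σ N(rest − s) over sources s of rest; N(one piece) = 1:
  size 1 → [7]=1  [8]=1  [9]=1
  size 2 → [6,9]=1  [7,8]=2  [7,9]=2  [8,9]=2
  size 3 → [5,6,9]=1  [6,7,9]=3  [6,8,9]=3  [7,8,9]=6
  size 4 → [0,5,6,9]=1  [2,5,6,9]=1  [5,6,7,9]=4  [5,6,8,9]=4  [6,7,8,9]=12
  size 5 → [0,2,5,6,9]=2  [0,5,6,7,9]=5  [0,5,6,8,9]=5  [1,2,5,6,9]=1  [2,5,6,7,9]=5  [2,5,6,8,9]=5  [5,6,7,8,9]=20
  size 6 → [0,1,2,5,6,9]=3  [0,2,5,6,7,9]=12  [0,2,5,6,8,9]=12  [0,5,6,7,8,9]=30  [1,2,5,6,7,9]=6  [1,2,5,6,8,9]=6  [2,5,6,7,8,9]=30  [4,5,6,7,8,9]=20
  size 7 → [0,1,2,5,6,7,9]=21  [0,1,2,5,6,8,9]=21  [0,2,5,6,7,8,9]=84  [0,4,5,6,7,8,9]=50  [1,2,5,6,7,8,9]=42  [2,4,5,6,7,8,9]=50  [3,4,5,6,7,8,9]=20
  size 8 → [0,1,2,5,6,7,8,9]=168  [0,2,4,5,6,7,8,9]=184  [0,3,4,5,6,7,8,9]=70  [1,2,4,5,6,7,8,9]=92  [2,3,4,5,6,7,8,9]=70
  first=0(i) contributes 162
  first=1(u) contributes 324
  first=3(a) contributes 444
|[w]| = 930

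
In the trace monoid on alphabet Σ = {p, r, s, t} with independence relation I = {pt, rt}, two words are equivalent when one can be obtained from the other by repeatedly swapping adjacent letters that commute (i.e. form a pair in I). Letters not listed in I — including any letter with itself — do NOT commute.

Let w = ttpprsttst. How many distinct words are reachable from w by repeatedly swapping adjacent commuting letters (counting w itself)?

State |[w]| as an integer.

piece 0:t — minimal
piece 1:t rests on {0:t}
piece 2:p — minimal
piece 3:p rests on {2:p}
piece 4:r rests on {3:p}
piece 5:s rests on {1:t, 4:r}
piece 6:t rests on {5:s}
piece 7:t rests on {6:t}
piece 8:s rests on {7:t}
piece 9:t rests on {8:s}
minimal pieces: {0:t, 2:p}
ways to finish when only these pieces remain (= sum over removing one remaining piece with nothing left below it):
  1 left: {9}→1
  2 left: {8,9}→1
  3 left: {7,8,9}→1
  4 left: {6,7,8,9}→1
  5 left: {5,6,7,8,9}→1
  6 left: {1,5,6,7,8,9}→1  {4,5,6,7,8,9}→1
  7 left: {0,1,5,6,7,8,9}→1  {1,4,5,6,7,8,9}→2  {3,4,5,6,7,8,9}→1
  8 left: {0,1,4,5,6,7,8,9}→3  {1,3,4,5,6,7,8,9}→3  {2,3,4,5,6,7,8,9}→1
  placing 0:t first → 4 extensions
  placing 2:p first → 6 extensions
total linear extensions = 10

10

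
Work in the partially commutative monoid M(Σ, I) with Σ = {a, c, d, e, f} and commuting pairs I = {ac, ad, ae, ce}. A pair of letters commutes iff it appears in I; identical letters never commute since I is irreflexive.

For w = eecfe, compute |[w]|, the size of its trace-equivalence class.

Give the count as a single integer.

3

drop 0:e onto floor
drop 1:e onto {0:e}
drop 2:c onto floor
drop 3:f onto {1:e, 2:c}
drop 4:e onto {3:f}
ground layer = {0:e, 2:c}
drop-orders for the pieces not yet dropped (sum over which currently-grounded one goes next):
  1 to go: {4} 1
  2 to go: {3,4} 1
  3 to go: {1,3,4} 1  {2,3,4} 1
  if 0:e drops first: 2 orders
  if 2:c drops first: 1 orders
heap linearizations: 3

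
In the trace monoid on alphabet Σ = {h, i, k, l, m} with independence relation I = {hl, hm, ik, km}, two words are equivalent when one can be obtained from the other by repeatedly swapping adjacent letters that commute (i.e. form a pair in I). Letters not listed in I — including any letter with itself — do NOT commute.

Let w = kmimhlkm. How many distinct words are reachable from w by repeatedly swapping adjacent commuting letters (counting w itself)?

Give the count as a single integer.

26

drop 0:k onto floor
drop 1:m onto floor
drop 2:i onto {1:m}
drop 3:m onto {2:i}
drop 4:h onto {0:k, 2:i}
drop 5:l onto {0:k, 3:m}
drop 6:k onto {4:h, 5:l}
drop 7:m onto {5:l}
ground layer = {0:k, 1:m}
drop-orders for the pieces not yet dropped (sum over which currently-grounded one goes next):
  1 to go: {6} 1  {7} 1
  2 to go: {4,6} 1  {6,7} 2
  3 to go: {4,6,7} 3  {5,6,7} 2
  4 to go: {3,5,6,7} 2  {4,5,6,7} 5
  5 to go: {0,4,5,6,7} 5  {3,4,5,6,7} 7
  6 to go: {0,3,4,5,6,7} 12  {2,3,4,5,6,7} 7
  if 0:k drops first: 7 orders
  if 1:m drops first: 19 orders
heap linearizations: 26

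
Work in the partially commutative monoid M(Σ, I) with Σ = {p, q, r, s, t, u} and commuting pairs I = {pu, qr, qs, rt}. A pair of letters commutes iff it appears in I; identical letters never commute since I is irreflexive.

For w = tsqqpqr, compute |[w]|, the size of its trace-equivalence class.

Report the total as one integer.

6

0(t) covers ∅
1(s) covers 0:t
2(q) covers 0:t
3(q) covers 2:q
4(p) covers 1:s, 3:q
5(q) covers 4:p
6(r) covers 4:p
floor of heap: 0:t
completions by unplaced set U, small U first (add the entries for U minus each lowest piece of U):
  |U|=1: {5}:1  {6}:1
  |U|=2: {5,6}:2
  |U|=3: {4,5,6}:2
  |U|=4: {1,4,5,6}:2  {3,4,5,6}:2
  |U|=5: {1,3,4,5,6}:4  {2,3,4,5,6}:2
  start at 0(t): 6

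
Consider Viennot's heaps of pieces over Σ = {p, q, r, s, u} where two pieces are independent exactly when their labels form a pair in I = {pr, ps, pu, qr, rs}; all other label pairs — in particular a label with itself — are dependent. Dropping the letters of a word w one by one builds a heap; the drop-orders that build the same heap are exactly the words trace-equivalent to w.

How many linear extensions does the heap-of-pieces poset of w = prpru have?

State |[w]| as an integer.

drop 0:p onto floor
drop 1:r onto floor
drop 2:p onto {0:p}
drop 3:r onto {1:r}
drop 4:u onto {3:r}
ground layer = {0:p, 1:r}
drop-orders for the pieces not yet dropped (sum over which currently-grounded one goes next):
  1 to go: {2} 1  {4} 1
  2 to go: {0,2} 1  {2,4} 2  {3,4} 1
  3 to go: {0,2,4} 3  {1,3,4} 1  {2,3,4} 3
  if 0:p drops first: 4 orders
  if 1:r drops first: 6 orders
heap linearizations: 10

10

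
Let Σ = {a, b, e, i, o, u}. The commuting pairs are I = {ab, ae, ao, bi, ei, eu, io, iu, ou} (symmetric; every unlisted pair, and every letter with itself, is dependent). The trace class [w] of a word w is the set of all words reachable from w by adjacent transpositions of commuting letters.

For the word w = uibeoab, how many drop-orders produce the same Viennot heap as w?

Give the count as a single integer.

drop 0:u onto floor
drop 1:i onto floor
drop 2:b onto {0:u}
drop 3:e onto {2:b}
drop 4:o onto {3:e}
drop 5:a onto {0:u, 1:i}
drop 6:b onto {4:o}
ground layer = {0:u, 1:i}
drop-orders for the pieces not yet dropped (sum over which currently-grounded one goes next):
  1 to go: {5} 1  {6} 1
  2 to go: {1,5} 1  {4,6} 1  {5,6} 2
  3 to go: {1,5,6} 3  {3,4,6} 1  {4,5,6} 3
  4 to go: {1,4,5,6} 6  {2,3,4,6} 1  {3,4,5,6} 4
  5 to go: {1,3,4,5,6} 10  {2,3,4,5,6} 5
  if 0:u drops first: 15 orders
  if 1:i drops first: 5 orders
heap linearizations: 20

20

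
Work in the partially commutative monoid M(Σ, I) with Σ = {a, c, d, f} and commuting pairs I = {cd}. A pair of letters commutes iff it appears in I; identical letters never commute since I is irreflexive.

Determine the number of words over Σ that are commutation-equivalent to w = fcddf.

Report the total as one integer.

3

drop 0:f onto floor
drop 1:c onto {0:f}
drop 2:d onto {0:f}
drop 3:d onto {2:d}
drop 4:f onto {1:c, 3:d}
ground layer = {0:f}
drop-orders for the pieces not yet dropped (sum over which currently-grounded one goes next):
  1 to go: {4} 1
  2 to go: {1,4} 1  {3,4} 1
  3 to go: {1,3,4} 2  {2,3,4} 1
  if 0:f drops first: 3 orders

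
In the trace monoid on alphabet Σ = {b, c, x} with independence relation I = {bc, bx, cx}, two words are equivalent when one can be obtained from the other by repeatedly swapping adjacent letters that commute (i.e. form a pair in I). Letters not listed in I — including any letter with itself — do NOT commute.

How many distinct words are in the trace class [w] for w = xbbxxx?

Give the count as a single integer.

drop 0:x onto floor
drop 1:b onto floor
drop 2:b onto {1:b}
drop 3:x onto {0:x}
drop 4:x onto {3:x}
drop 5:x onto {4:x}
ground layer = {0:x, 1:b}
drop-orders for the pieces not yet dropped (sum over which currently-grounded one goes next):
  1 to go: {2} 1  {5} 1
  2 to go: {1,2} 1  {2,5} 2  {4,5} 1
  3 to go: {1,2,5} 3  {2,4,5} 3  {3,4,5} 1
  4 to go: {0,3,4,5} 1  {1,2,4,5} 6  {2,3,4,5} 4
  if 0:x drops first: 10 orders
  if 1:b drops first: 5 orders
heap linearizations: 15

15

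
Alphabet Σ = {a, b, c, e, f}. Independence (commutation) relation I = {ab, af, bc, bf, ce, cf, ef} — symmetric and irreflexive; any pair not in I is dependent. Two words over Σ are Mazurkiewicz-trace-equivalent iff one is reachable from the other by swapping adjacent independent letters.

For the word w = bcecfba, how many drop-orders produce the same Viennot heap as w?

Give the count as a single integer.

112

0(b) covers ∅
1(c) covers ∅
2(e) covers 0:b
3(c) covers 1:c
4(f) covers ∅
5(b) covers 2:e
6(a) covers 2:e, 3:c
floor of heap: 0:b, 1:c, 4:f
completions by unplaced set U, small U first (add the entries for U minus each lowest piece of U):
  |U|=1: {4}:1  {5}:1  {6}:1
  |U|=2: {3,6}:1  {4,5}:2  {4,6}:2  {5,6}:2
  |U|=3: {1,3,6}:1  {2,5,6}:2  {3,4,6}:3  {3,5,6}:3  {4,5,6}:6
  |U|=4: {0,2,5,6}:2  {1,3,4,6}:4  {1,3,5,6}:4  {2,3,5,6}:5  {2,4,5,6}:8  {3,4,5,6}:12
  |U|=5: {0,2,3,5,6}:7  {0,2,4,5,6}:10  {1,2,3,5,6}:9  {1,3,4,5,6}:20  {2,3,4,5,6}:25
  start at 0(b): 54
  start at 1(c): 42
  start at 4(f): 16
sum over floor = 112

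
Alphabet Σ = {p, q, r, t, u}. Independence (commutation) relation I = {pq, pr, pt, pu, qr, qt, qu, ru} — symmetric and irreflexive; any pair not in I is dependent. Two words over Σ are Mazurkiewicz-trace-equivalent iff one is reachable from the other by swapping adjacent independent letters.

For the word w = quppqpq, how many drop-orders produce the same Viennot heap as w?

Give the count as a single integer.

piece 0:q — minimal
piece 1:u — minimal
piece 2:p — minimal
piece 3:p rests on {2:p}
piece 4:q rests on {0:q}
piece 5:p rests on {3:p}
piece 6:q rests on {4:q}
minimal pieces: {0:q, 1:u, 2:p}
ways to finish when only these pieces remain (= sum over removing one remaining piece with nothing left below it):
  1 left: {1}→1  {5}→1  {6}→1
  2 left: {1,5}→2  {1,6}→2  {3,5}→1  {4,6}→1  {5,6}→2
  3 left: {0,4,6}→1  {1,3,5}→3  {1,4,6}→3  {1,5,6}→6  {2,3,5}→1  {3,5,6}→3  {4,5,6}→3
  4 left: {0,1,4,6}→4  {0,4,5,6}→4  {1,2,3,5}→4  {1,3,5,6}→12  {1,4,5,6}→12  {2,3,5,6}→4  {3,4,5,6}→6
  5 left: {0,1,4,5,6}→20  {0,3,4,5,6}→10  {1,2,3,5,6}→20  {1,3,4,5,6}→30  {2,3,4,5,6}→10
  placing 0:q first → 60 extensions
  placing 1:u first → 20 extensions
  placing 2:p first → 60 extensions
total linear extensions = 140

140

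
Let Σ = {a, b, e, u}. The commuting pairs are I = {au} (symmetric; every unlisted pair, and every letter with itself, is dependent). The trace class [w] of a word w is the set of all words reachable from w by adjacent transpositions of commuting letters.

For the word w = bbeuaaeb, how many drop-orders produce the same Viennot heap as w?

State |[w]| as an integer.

3

drop 0:b onto floor
drop 1:b onto {0:b}
drop 2:e onto {1:b}
drop 3:u onto {2:e}
drop 4:a onto {2:e}
drop 5:a onto {4:a}
drop 6:e onto {3:u, 5:a}
drop 7:b onto {6:e}
ground layer = {0:b}
drop-orders for the pieces not yet dropped (sum over which currently-grounded one goes next):
  1 to go: {7} 1
  2 to go: {6,7} 1
  3 to go: {3,6,7} 1  {5,6,7} 1
  4 to go: {3,5,6,7} 2  {4,5,6,7} 1
  5 to go: {3,4,5,6,7} 3
  6 to go: {2,3,4,5,6,7} 3
  if 0:b drops first: 3 orders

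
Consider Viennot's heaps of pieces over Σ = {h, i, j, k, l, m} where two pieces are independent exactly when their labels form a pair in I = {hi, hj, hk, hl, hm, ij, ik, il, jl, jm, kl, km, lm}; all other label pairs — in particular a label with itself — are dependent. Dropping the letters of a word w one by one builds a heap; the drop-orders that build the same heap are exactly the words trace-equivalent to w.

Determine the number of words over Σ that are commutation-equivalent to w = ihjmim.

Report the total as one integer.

0(i) covers ∅
1(h) covers ∅
2(j) covers ∅
3(m) covers 0:i
4(i) covers 3:m
5(m) covers 4:i
floor of heap: 0:i, 1:h, 2:j
completions by unplaced set U, small U first (add the entries for U minus each lowest piece of U):
  |U|=1: {1}:1  {2}:1  {5}:1
  |U|=2: {1,2}:2  {1,5}:2  {2,5}:2  {4,5}:1
  |U|=3: {1,2,5}:6  {1,4,5}:3  {2,4,5}:3  {3,4,5}:1
  |U|=4: {0,3,4,5}:1  {1,2,4,5}:12  {1,3,4,5}:4  {2,3,4,5}:4
  start at 0(i): 20
  start at 1(h): 5
  start at 2(j): 5
sum over floor = 30

30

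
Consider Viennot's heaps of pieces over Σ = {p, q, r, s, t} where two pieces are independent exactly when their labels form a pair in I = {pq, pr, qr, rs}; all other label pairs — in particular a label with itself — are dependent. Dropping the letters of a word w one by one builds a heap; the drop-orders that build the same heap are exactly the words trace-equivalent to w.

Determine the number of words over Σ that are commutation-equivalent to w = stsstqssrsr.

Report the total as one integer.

15

#0=s has no predecessor
#1=t depends on [0:s]
#2=s depends on [1:t]
#3=s depends on [2:s]
#4=t depends on [3:s]
#5=q depends on [4:t]
#6=s depends on [5:q]
#7=s depends on [6:s]
#8=r depends on [4:t]
#9=s depends on [7:s]
#10=r depends on [8:r]
sources: [0:s]
N(rest) = Σ N(rest − s) over sources s of rest; N(one piece) = 1:
  size 1 → [9]=1  [10]=1
  size 2 → [7,9]=1  [8,10]=1  [9,10]=2
  size 3 → [6,7,9]=1  [7,9,10]=3  [8,9,10]=3
  size 4 → [5,6,7,9]=1  [6,7,9,10]=4  [7,8,9,10]=6
  size 5 → [5,6,7,9,10]=5  [6,7,8,9,10]=10
  size 6 → [5,6,7,8,9,10]=15
  size 7 → [4,5,6,7,8,9,10]=15
  size 8 → [3,4,5,6,7,8,9,10]=15
  size 9 → [2,3,4,5,6,7,8,9,10]=15
  first=0(s) contributes 15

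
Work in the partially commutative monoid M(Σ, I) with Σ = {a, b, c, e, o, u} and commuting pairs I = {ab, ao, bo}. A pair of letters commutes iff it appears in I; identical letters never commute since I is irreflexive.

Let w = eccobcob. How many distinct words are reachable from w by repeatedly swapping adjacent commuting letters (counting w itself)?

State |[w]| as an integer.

4

drop 0:e onto floor
drop 1:c onto {0:e}
drop 2:c onto {1:c}
drop 3:o onto {2:c}
drop 4:b onto {2:c}
drop 5:c onto {3:o, 4:b}
drop 6:o onto {5:c}
drop 7:b onto {5:c}
ground layer = {0:e}
drop-orders for the pieces not yet dropped (sum over which currently-grounded one goes next):
  1 to go: {6} 1  {7} 1
  2 to go: {6,7} 2
  3 to go: {5,6,7} 2
  4 to go: {3,5,6,7} 2  {4,5,6,7} 2
  5 to go: {3,4,5,6,7} 4
  6 to go: {2,3,4,5,6,7} 4
  if 0:e drops first: 4 orders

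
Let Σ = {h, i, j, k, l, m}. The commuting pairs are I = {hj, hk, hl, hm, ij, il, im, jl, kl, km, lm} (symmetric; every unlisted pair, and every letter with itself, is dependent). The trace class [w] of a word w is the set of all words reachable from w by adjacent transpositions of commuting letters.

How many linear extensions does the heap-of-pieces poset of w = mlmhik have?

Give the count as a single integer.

60

drop 0:m onto floor
drop 1:l onto floor
drop 2:m onto {0:m}
drop 3:h onto floor
drop 4:i onto {3:h}
drop 5:k onto {4:i}
ground layer = {0:m, 1:l, 3:h}
drop-orders for the pieces not yet dropped (sum over which currently-grounded one goes next):
  1 to go: {1} 1  {2} 1  {5} 1
  2 to go: {0,2} 1  {1,2} 2  {1,5} 2  {2,5} 2  {4,5} 1
  3 to go: {0,1,2} 3  {0,2,5} 3  {1,2,5} 6  {1,4,5} 3  {2,4,5} 3  {3,4,5} 1
  4 to go: {0,1,2,5} 12  {0,2,4,5} 6  {1,2,4,5} 12  {1,3,4,5} 4  {2,3,4,5} 4
  if 0:m drops first: 20 orders
  if 1:l drops first: 10 orders
  if 3:h drops first: 30 orders
heap linearizations: 60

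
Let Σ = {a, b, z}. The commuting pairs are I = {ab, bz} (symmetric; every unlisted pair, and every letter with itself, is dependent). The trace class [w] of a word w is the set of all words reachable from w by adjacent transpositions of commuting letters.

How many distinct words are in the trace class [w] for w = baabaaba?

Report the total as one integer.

56

0(b) covers ∅
1(a) covers ∅
2(a) covers 1:a
3(b) covers 0:b
4(a) covers 2:a
5(a) covers 4:a
6(b) covers 3:b
7(a) covers 5:a
floor of heap: 0:b, 1:a
completions by unplaced set U, small U first (add the entries for U minus each lowest piece of U):
  |U|=1: {6}:1  {7}:1
  |U|=2: {3,6}:1  {5,7}:1  {6,7}:2
  |U|=3: {0,3,6}:1  {3,6,7}:3  {4,5,7}:1  {5,6,7}:3
  |U|=4: {0,3,6,7}:4  {2,4,5,7}:1  {3,5,6,7}:6  {4,5,6,7}:4
  |U|=5: {0,3,5,6,7}:10  {1,2,4,5,7}:1  {2,4,5,6,7}:5  {3,4,5,6,7}:10
  |U|=6: {0,3,4,5,6,7}:20  {1,2,4,5,6,7}:6  {2,3,4,5,6,7}:15
  start at 0(b): 21
  start at 1(a): 35
sum over floor = 56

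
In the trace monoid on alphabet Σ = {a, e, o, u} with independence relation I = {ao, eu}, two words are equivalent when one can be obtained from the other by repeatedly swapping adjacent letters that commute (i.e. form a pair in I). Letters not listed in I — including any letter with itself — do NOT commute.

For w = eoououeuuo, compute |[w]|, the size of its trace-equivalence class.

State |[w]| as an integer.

#0=e has no predecessor
#1=o depends on [0:e]
#2=o depends on [1:o]
#3=u depends on [2:o]
#4=o depends on [3:u]
#5=u depends on [4:o]
#6=e depends on [4:o]
#7=u depends on [5:u]
#8=u depends on [7:u]
#9=o depends on [6:e, 8:u]
sources: [0:e]
N(rest) = Σ N(rest − s) over sources s of rest; N(one piece) = 1:
  size 1 → [9]=1
  size 2 → [6,9]=1  [8,9]=1
  size 3 → [6,8,9]=2  [7,8,9]=1
  size 4 → [5,7,8,9]=1  [6,7,8,9]=3
  size 5 → [5,6,7,8,9]=4
  size 6 → [4,5,6,7,8,9]=4
  size 7 → [3,4,5,6,7,8,9]=4
  size 8 → [2,3,4,5,6,7,8,9]=4
  first=0(e) contributes 4

4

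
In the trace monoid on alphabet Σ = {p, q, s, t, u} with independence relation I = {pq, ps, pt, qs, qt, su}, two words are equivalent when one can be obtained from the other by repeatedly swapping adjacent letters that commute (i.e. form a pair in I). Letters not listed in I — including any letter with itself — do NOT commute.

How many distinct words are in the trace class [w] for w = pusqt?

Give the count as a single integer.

7

#0=p has no predecessor
#1=u depends on [0:p]
#2=s has no predecessor
#3=q depends on [1:u]
#4=t depends on [1:u, 2:s]
sources: [0:p, 2:s]
N(rest) = Σ N(rest − s) over sources s of rest; N(one piece) = 1:
  size 1 → [3]=1  [4]=1
  size 2 → [2,4]=1  [3,4]=2
  size 3 → [1,3,4]=2  [2,3,4]=3
  first=0(p) contributes 5
  first=2(s) contributes 2
|[w]| = 7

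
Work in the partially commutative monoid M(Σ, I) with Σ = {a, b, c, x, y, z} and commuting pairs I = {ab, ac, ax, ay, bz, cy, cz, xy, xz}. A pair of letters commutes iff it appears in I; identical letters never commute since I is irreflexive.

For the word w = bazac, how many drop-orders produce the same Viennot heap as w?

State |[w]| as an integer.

10

#0=b has no predecessor
#1=a has no predecessor
#2=z depends on [1:a]
#3=a depends on [2:z]
#4=c depends on [0:b]
sources: [0:b, 1:a]
N(rest) = Σ N(rest − s) over sources s of rest; N(one piece) = 1:
  size 1 → [3]=1  [4]=1
  size 2 → [0,4]=1  [2,3]=1  [3,4]=2
  size 3 → [0,3,4]=3  [1,2,3]=1  [2,3,4]=3
  first=0(b) contributes 4
  first=1(a) contributes 6
|[w]| = 10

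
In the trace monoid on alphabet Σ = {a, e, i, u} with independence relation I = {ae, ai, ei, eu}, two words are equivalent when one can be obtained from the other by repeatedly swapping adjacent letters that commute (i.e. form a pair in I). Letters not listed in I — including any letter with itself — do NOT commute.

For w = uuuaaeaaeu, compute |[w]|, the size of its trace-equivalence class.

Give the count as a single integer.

#0=u has no predecessor
#1=u depends on [0:u]
#2=u depends on [1:u]
#3=a depends on [2:u]
#4=a depends on [3:a]
#5=e has no predecessor
#6=a depends on [4:a]
#7=a depends on [6:a]
#8=e depends on [5:e]
#9=u depends on [7:a]
sources: [0:u, 5:e]
N(rest) = Σ N(rest − s) over sources s of rest; N(one piece) = 1:
  size 1 → [8]=1  [9]=1
  size 2 → [5,8]=1  [7,9]=1  [8,9]=2
  size 3 → [5,8,9]=3  [6,7,9]=1  [7,8,9]=3
  size 4 → [4,6,7,9]=1  [5,7,8,9]=6  [6,7,8,9]=4
  size 5 → [3,4,6,7,9]=1  [4,6,7,8,9]=5  [5,6,7,8,9]=10
  size 6 → [2,3,4,6,7,9]=1  [3,4,6,7,8,9]=6  [4,5,6,7,8,9]=15
  size 7 → [1,2,3,4,6,7,9]=1  [2,3,4,6,7,8,9]=7  [3,4,5,6,7,8,9]=21
  size 8 → [0,1,2,3,4,6,7,9]=1  [1,2,3,4,6,7,8,9]=8  [2,3,4,5,6,7,8,9]=28
  first=0(u) contributes 36
  first=5(e) contributes 9
|[w]| = 45

45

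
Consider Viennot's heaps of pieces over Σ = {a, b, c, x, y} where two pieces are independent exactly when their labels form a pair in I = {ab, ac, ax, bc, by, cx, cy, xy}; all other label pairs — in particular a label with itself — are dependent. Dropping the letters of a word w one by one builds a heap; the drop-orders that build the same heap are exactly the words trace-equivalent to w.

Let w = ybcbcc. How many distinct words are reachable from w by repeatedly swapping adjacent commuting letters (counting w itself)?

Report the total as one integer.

60

0(y) covers ∅
1(b) covers ∅
2(c) covers ∅
3(b) covers 1:b
4(c) covers 2:c
5(c) covers 4:c
floor of heap: 0:y, 1:b, 2:c
completions by unplaced set U, small U first (add the entries for U minus each lowest piece of U):
  |U|=1: {0}:1  {3}:1  {5}:1
  |U|=2: {0,3}:2  {0,5}:2  {1,3}:1  {3,5}:2  {4,5}:1
  |U|=3: {0,1,3}:3  {0,3,5}:6  {0,4,5}:3  {1,3,5}:3  {2,4,5}:1  {3,4,5}:3
  |U|=4: {0,1,3,5}:12  {0,2,4,5}:4  {0,3,4,5}:12  {1,3,4,5}:6  {2,3,4,5}:4
  start at 0(y): 10
  start at 1(b): 20
  start at 2(c): 30
sum over floor = 60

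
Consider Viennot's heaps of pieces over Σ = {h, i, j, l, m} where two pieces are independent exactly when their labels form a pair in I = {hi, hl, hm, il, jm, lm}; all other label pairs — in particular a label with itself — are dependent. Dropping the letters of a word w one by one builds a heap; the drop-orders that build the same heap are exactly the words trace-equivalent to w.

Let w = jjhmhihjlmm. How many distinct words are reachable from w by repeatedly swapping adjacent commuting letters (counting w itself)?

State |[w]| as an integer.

0(j) covers ∅
1(j) covers 0:j
2(h) covers 1:j
3(m) covers ∅
4(h) covers 2:h
5(i) covers 1:j, 3:m
6(h) covers 4:h
7(j) covers 5:i, 6:h
8(l) covers 7:j
9(m) covers 5:i
10(m) covers 9:m
floor of heap: 0:j, 3:m
completions by unplaced set U, small U first (add the entries for U minus each lowest piece of U):
  |U|=1: {8}:1  {10}:1
  |U|=2: {7,8}:1  {8,10}:2  {9,10}:1
  |U|=3: {6,7,8}:1  {7,8,10}:3  {8,9,10}:3
  |U|=4: {4,6,7,8}:1  {6,7,8,10}:4  {7,8,9,10}:6
  |U|=5: {2,4,6,7,8}:1  {4,6,7,8,10}:5  {5,7,8,9,10}:6  {6,7,8,9,10}:10
  |U|=6: {2,4,6,7,8,10}:6  {3,5,7,8,9,10}:6  {4,6,7,8,9,10}:15  {5,6,7,8,9,10}:16
  |U|=7: {2,4,6,7,8,9,10}:21  {3,5,6,7,8,9,10}:22  {4,5,6,7,8,9,10}:31
  |U|=8: {2,4,5,6,7,8,9,10}:52  {3,4,5,6,7,8,9,10}:53
  |U|=9: {1,2,4,5,6,7,8,9,10}:52  {2,3,4,5,6,7,8,9,10}:105
  start at 0(j): 157
  start at 3(m): 52
sum over floor = 209

209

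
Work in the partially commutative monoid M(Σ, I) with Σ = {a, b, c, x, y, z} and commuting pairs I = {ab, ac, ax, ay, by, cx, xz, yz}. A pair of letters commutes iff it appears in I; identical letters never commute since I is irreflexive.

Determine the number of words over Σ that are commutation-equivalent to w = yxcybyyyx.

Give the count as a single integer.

piece 0:y — minimal
piece 1:x rests on {0:y}
piece 2:c rests on {0:y}
piece 3:y rests on {1:x, 2:c}
piece 4:b rests on {1:x, 2:c}
piece 5:y rests on {3:y}
piece 6:y rests on {5:y}
piece 7:y rests on {6:y}
piece 8:x rests on {4:b, 7:y}
minimal pieces: {0:y}
ways to finish when only these pieces remain (= sum over removing one remaining piece with nothing left below it):
  1 left: {8}→1
  2 left: {4,8}→1  {7,8}→1
  3 left: {4,7,8}→2  {6,7,8}→1
  4 left: {4,6,7,8}→3  {5,6,7,8}→1
  5 left: {3,5,6,7,8}→1  {4,5,6,7,8}→4
  6 left: {3,4,5,6,7,8}→5
  7 left: {1,3,4,5,6,7,8}→5  {2,3,4,5,6,7,8}→5
  placing 0:y first → 10 extensions

10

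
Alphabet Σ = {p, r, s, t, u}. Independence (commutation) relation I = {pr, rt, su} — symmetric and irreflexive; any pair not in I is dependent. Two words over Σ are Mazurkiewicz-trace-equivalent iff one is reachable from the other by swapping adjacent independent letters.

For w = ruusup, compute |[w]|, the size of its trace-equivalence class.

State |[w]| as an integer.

#0=r has no predecessor
#1=u depends on [0:r]
#2=u depends on [1:u]
#3=s depends on [0:r]
#4=u depends on [2:u]
#5=p depends on [3:s, 4:u]
sources: [0:r]
N(rest) = Σ N(rest − s) over sources s of rest; N(one piece) = 1:
  size 1 → [5]=1
  size 2 → [3,5]=1  [4,5]=1
  size 3 → [2,4,5]=1  [3,4,5]=2
  size 4 → [1,2,4,5]=1  [2,3,4,5]=3
  first=0(r) contributes 4

4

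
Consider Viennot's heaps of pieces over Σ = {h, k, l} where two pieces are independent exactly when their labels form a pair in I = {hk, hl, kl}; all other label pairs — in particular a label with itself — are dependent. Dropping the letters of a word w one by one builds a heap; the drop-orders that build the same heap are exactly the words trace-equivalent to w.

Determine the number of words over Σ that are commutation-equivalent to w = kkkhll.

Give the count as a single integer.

60

#0=k has no predecessor
#1=k depends on [0:k]
#2=k depends on [1:k]
#3=h has no predecessor
#4=l has no predecessor
#5=l depends on [4:l]
sources: [0:k, 3:h, 4:l]
N(rest) = Σ N(rest − s) over sources s of rest; N(one piece) = 1:
  size 1 → [2]=1  [3]=1  [5]=1
  size 2 → [1,2]=1  [2,3]=2  [2,5]=2  [3,5]=2  [4,5]=1
  size 3 → [0,1,2]=1  [1,2,3]=3  [1,2,5]=3  [2,3,5]=6  [2,4,5]=3  [3,4,5]=3
  size 4 → [0,1,2,3]=4  [0,1,2,5]=4  [1,2,3,5]=12  [1,2,4,5]=6  [2,3,4,5]=12
  first=0(k) contributes 30
  first=3(h) contributes 10
  first=4(l) contributes 20
|[w]| = 60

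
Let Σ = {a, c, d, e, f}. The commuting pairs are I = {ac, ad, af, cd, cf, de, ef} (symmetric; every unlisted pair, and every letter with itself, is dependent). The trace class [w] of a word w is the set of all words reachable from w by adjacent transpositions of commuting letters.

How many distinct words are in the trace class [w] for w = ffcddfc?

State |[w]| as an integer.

21

#0=f has no predecessor
#1=f depends on [0:f]
#2=c has no predecessor
#3=d depends on [1:f]
#4=d depends on [3:d]
#5=f depends on [4:d]
#6=c depends on [2:c]
sources: [0:f, 2:c]
N(rest) = Σ N(rest − s) over sources s of rest; N(one piece) = 1:
  size 1 → [5]=1  [6]=1
  size 2 → [2,6]=1  [4,5]=1  [5,6]=2
  size 3 → [2,5,6]=3  [3,4,5]=1  [4,5,6]=3
  size 4 → [1,3,4,5]=1  [2,4,5,6]=6  [3,4,5,6]=4
  size 5 → [0,1,3,4,5]=1  [1,3,4,5,6]=5  [2,3,4,5,6]=10
  first=0(f) contributes 15
  first=2(c) contributes 6
|[w]| = 21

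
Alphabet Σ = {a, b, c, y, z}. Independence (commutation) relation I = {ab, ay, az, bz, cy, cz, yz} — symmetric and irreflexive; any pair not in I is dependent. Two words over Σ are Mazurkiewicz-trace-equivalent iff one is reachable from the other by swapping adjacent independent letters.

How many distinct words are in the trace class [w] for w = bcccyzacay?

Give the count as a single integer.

drop 0:b onto floor
drop 1:c onto {0:b}
drop 2:c onto {1:c}
drop 3:c onto {2:c}
drop 4:y onto {0:b}
drop 5:z onto floor
drop 6:a onto {3:c}
drop 7:c onto {6:a}
drop 8:a onto {7:c}
drop 9:y onto {4:y}
ground layer = {0:b, 5:z}
drop-orders for the pieces not yet dropped (sum over which currently-grounded one goes next):
  1 to go: {5} 1  {8} 1  {9} 1
  2 to go: {4,9} 1  {5,8} 2  {5,9} 2  {7,8} 1  {8,9} 2
  3 to go: {4,5,9} 3  {4,8,9} 3  {5,7,8} 3  {5,8,9} 6  {6,7,8} 1  {7,8,9} 3
  4 to go: {3,6,7,8} 1  {4,5,8,9} 12  {4,7,8,9} 6  {5,6,7,8} 4  {5,7,8,9} 12  {6,7,8,9} 4
  5 to go: {2,3,6,7,8} 1  {3,5,6,7,8} 5  {3,6,7,8,9} 5  {4,5,7,8,9} 30  {4,6,7,8,9} 10  {5,6,7,8,9} 20
  6 to go: {1,2,3,6,7,8} 1  {2,3,5,6,7,8} 6  {2,3,6,7,8,9} 6  {3,4,6,7,8,9} 15  {3,5,6,7,8,9} 30  {4,5,6,7,8,9} 60
  7 to go: {1,2,3,5,6,7,8} 7  {1,2,3,6,7,8,9} 7  {2,3,4,6,7,8,9} 21  {2,3,5,6,7,8,9} 42  {3,4,5,6,7,8,9} 105
  8 to go: {1,2,3,4,6,7,8,9} 28  {1,2,3,5,6,7,8,9} 56  {2,3,4,5,6,7,8,9} 168
  if 0:b drops first: 252 orders
  if 5:z drops first: 28 orders
heap linearizations: 280

280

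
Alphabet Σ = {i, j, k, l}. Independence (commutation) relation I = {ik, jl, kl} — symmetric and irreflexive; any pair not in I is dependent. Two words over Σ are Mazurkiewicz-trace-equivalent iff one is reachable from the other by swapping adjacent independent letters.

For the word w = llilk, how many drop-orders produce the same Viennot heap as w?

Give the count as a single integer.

piece 0:l — minimal
piece 1:l rests on {0:l}
piece 2:i rests on {1:l}
piece 3:l rests on {2:i}
piece 4:k — minimal
minimal pieces: {0:l, 4:k}
ways to finish when only these pieces remain (= sum over removing one remaining piece with nothing left below it):
  1 left: {3}→1  {4}→1
  2 left: {2,3}→1  {3,4}→2
  3 left: {1,2,3}→1  {2,3,4}→3
  placing 0:l first → 4 extensions
  placing 4:k first → 1 extensions
total linear extensions = 5

5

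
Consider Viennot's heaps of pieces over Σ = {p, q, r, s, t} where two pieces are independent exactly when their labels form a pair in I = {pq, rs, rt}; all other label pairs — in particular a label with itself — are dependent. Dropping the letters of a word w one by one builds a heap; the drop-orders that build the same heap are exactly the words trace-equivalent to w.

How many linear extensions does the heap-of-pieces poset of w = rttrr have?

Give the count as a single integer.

#0=r has no predecessor
#1=t has no predecessor
#2=t depends on [1:t]
#3=r depends on [0:r]
#4=r depends on [3:r]
sources: [0:r, 1:t]
N(rest) = Σ N(rest − s) over sources s of rest; N(one piece) = 1:
  size 1 → [2]=1  [4]=1
  size 2 → [1,2]=1  [2,4]=2  [3,4]=1
  size 3 → [0,3,4]=1  [1,2,4]=3  [2,3,4]=3
  first=0(r) contributes 6
  first=1(t) contributes 4
|[w]| = 10

10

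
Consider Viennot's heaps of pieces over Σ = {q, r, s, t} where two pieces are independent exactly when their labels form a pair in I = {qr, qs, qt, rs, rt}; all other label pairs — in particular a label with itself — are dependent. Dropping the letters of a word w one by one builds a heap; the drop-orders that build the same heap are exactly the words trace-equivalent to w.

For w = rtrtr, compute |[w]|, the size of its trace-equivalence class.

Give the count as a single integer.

0(r) covers ∅
1(t) covers ∅
2(r) covers 0:r
3(t) covers 1:t
4(r) covers 2:r
floor of heap: 0:r, 1:t
completions by unplaced set U, small U first (add the entries for U minus each lowest piece of U):
  |U|=1: {3}:1  {4}:1
  |U|=2: {1,3}:1  {2,4}:1  {3,4}:2
  |U|=3: {0,2,4}:1  {1,3,4}:3  {2,3,4}:3
  start at 0(r): 6
  start at 1(t): 4
sum over floor = 10

10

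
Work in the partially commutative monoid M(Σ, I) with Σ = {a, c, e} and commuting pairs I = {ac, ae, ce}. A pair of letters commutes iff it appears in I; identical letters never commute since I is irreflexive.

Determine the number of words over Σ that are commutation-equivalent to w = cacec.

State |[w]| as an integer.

piece 0:c — minimal
piece 1:a — minimal
piece 2:c rests on {0:c}
piece 3:e — minimal
piece 4:c rests on {2:c}
minimal pieces: {0:c, 1:a, 3:e}
ways to finish when only these pieces remain (= sum over removing one remaining piece with nothing left below it):
  1 left: {1}→1  {3}→1  {4}→1
  2 left: {1,3}→2  {1,4}→2  {2,4}→1  {3,4}→2
  3 left: {0,2,4}→1  {1,2,4}→3  {1,3,4}→6  {2,3,4}→3
  placing 0:c first → 12 extensions
  placing 1:a first → 4 extensions
  placing 3:e first → 4 extensions
total linear extensions = 20

20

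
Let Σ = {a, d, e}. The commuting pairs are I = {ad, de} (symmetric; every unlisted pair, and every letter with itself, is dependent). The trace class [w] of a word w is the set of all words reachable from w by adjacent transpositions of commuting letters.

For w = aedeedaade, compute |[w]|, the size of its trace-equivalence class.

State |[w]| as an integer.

piece 0:a — minimal
piece 1:e rests on {0:a}
piece 2:d — minimal
piece 3:e rests on {1:e}
piece 4:e rests on {3:e}
piece 5:d rests on {2:d}
piece 6:a rests on {4:e}
piece 7:a rests on {6:a}
piece 8:d rests on {5:d}
piece 9:e rests on {7:a}
minimal pieces: {0:a, 2:d}
ways to finish when only these pieces remain (= sum over removing one remaining piece with nothing left below it):
  1 left: {8}→1  {9}→1
  2 left: {5,8}→1  {7,9}→1  {8,9}→2
  3 left: {2,5,8}→1  {5,8,9}→3  {6,7,9}→1  {7,8,9}→3
  4 left: {2,5,8,9}→4  {4,6,7,9}→1  {5,7,8,9}→6  {6,7,8,9}→4
  5 left: {2,5,7,8,9}→10  {3,4,6,7,9}→1  {4,6,7,8,9}→5  {5,6,7,8,9}→10
  6 left: {1,3,4,6,7,9}→1  {2,5,6,7,8,9}→20  {3,4,6,7,8,9}→6  {4,5,6,7,8,9}→15
  7 left: {0,1,3,4,6,7,9}→1  {1,3,4,6,7,8,9}→7  {2,4,5,6,7,8,9}→35  {3,4,5,6,7,8,9}→21
  8 left: {0,1,3,4,6,7,8,9}→8  {1,3,4,5,6,7,8,9}→28  {2,3,4,5,6,7,8,9}→56
  placing 0:a first → 84 extensions
  placing 2:d first → 36 extensions
total linear extensions = 120

120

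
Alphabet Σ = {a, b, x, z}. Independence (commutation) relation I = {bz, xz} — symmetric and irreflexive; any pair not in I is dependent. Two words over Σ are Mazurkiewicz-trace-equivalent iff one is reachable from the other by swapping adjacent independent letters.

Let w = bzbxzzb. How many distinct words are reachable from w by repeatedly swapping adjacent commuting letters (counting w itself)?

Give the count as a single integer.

drop 0:b onto floor
drop 1:z onto floor
drop 2:b onto {0:b}
drop 3:x onto {2:b}
drop 4:z onto {1:z}
drop 5:z onto {4:z}
drop 6:b onto {3:x}
ground layer = {0:b, 1:z}
drop-orders for the pieces not yet dropped (sum over which currently-grounded one goes next):
  1 to go: {5} 1  {6} 1
  2 to go: {3,6} 1  {4,5} 1  {5,6} 2
  3 to go: {1,4,5} 1  {2,3,6} 1  {3,5,6} 3  {4,5,6} 3
  4 to go: {0,2,3,6} 1  {1,4,5,6} 4  {2,3,5,6} 4  {3,4,5,6} 6
  5 to go: {0,2,3,5,6} 5  {1,3,4,5,6} 10  {2,3,4,5,6} 10
  if 0:b drops first: 20 orders
  if 1:z drops first: 15 orders
heap linearizations: 35

35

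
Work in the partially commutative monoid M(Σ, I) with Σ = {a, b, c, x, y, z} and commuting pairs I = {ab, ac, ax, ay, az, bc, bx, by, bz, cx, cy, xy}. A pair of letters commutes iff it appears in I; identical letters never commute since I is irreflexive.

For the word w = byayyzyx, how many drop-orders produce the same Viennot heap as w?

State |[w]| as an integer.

112

piece 0:b — minimal
piece 1:y — minimal
piece 2:a — minimal
piece 3:y rests on {1:y}
piece 4:y rests on {3:y}
piece 5:z rests on {4:y}
piece 6:y rests on {5:z}
piece 7:x rests on {5:z}
minimal pieces: {0:b, 1:y, 2:a}
ways to finish when only these pieces remain (= sum over removing one remaining piece with nothing left below it):
  1 left: {0}→1  {2}→1  {6}→1  {7}→1
  2 left: {0,2}→2  {0,6}→2  {0,7}→2  {2,6}→2  {2,7}→2  {6,7}→2
  3 left: {0,2,6}→6  {0,2,7}→6  {0,6,7}→6  {2,6,7}→6  {5,6,7}→2
  4 left: {0,2,6,7}→24  {0,5,6,7}→8  {2,5,6,7}→8  {4,5,6,7}→2
  5 left: {0,2,5,6,7}→40  {0,4,5,6,7}→10  {2,4,5,6,7}→10  {3,4,5,6,7}→2
  6 left: {0,2,4,5,6,7}→60  {0,3,4,5,6,7}→12  {1,3,4,5,6,7}→2  {2,3,4,5,6,7}→12
  placing 0:b first → 14 extensions
  placing 1:y first → 84 extensions
  placing 2:a first → 14 extensions
total linear extensions = 112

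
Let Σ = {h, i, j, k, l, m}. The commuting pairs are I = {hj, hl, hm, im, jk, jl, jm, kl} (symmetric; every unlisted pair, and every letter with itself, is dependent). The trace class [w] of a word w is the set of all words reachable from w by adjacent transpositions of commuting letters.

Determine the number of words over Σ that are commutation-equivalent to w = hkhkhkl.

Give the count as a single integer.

piece 0:h — minimal
piece 1:k rests on {0:h}
piece 2:h rests on {1:k}
piece 3:k rests on {2:h}
piece 4:h rests on {3:k}
piece 5:k rests on {4:h}
piece 6:l — minimal
minimal pieces: {0:h, 6:l}
ways to finish when only these pieces remain (= sum over removing one remaining piece with nothing left below it):
  1 left: {5}→1  {6}→1
  2 left: {4,5}→1  {5,6}→2
  3 left: {3,4,5}→1  {4,5,6}→3
  4 left: {2,3,4,5}→1  {3,4,5,6}→4
  5 left: {1,2,3,4,5}→1  {2,3,4,5,6}→5
  placing 0:h first → 6 extensions
  placing 6:l first → 1 extensions
total linear extensions = 7

7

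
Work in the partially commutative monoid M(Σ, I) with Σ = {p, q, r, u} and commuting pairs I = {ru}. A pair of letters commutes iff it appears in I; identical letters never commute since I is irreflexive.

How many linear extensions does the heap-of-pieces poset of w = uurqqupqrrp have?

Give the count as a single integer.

3

#0=u has no predecessor
#1=u depends on [0:u]
#2=r has no predecessor
#3=q depends on [1:u, 2:r]
#4=q depends on [3:q]
#5=u depends on [4:q]
#6=p depends on [5:u]
#7=q depends on [6:p]
#8=r depends on [7:q]
#9=r depends on [8:r]
#10=p depends on [9:r]
sources: [0:u, 2:r]
N(rest) = Σ N(rest − s) over sources s of rest; N(one piece) = 1:
  size 1 → [10]=1
  size 2 → [9,10]=1
  size 3 → [8,9,10]=1
  size 4 → [7,8,9,10]=1
  size 5 → [6,7,8,9,10]=1
  size 6 → [5,6,7,8,9,10]=1
  size 7 → [4,5,6,7,8,9,10]=1
  size 8 → [3,4,5,6,7,8,9,10]=1
  size 9 → [1,3,4,5,6,7,8,9,10]=1  [2,3,4,5,6,7,8,9,10]=1
  first=0(u) contributes 2
  first=2(r) contributes 1
|[w]| = 3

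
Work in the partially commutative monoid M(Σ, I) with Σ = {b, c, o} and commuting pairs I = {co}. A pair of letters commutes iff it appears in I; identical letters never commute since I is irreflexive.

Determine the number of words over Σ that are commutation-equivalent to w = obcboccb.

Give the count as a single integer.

#0=o has no predecessor
#1=b depends on [0:o]
#2=c depends on [1:b]
#3=b depends on [2:c]
#4=o depends on [3:b]
#5=c depends on [3:b]
#6=c depends on [5:c]
#7=b depends on [4:o, 6:c]
sources: [0:o]
N(rest) = Σ N(rest − s) over sources s of rest; N(one piece) = 1:
  size 1 → [7]=1
  size 2 → [4,7]=1  [6,7]=1
  size 3 → [4,6,7]=2  [5,6,7]=1
  size 4 → [4,5,6,7]=3
  size 5 → [3,4,5,6,7]=3
  size 6 → [2,3,4,5,6,7]=3
  first=0(o) contributes 3

3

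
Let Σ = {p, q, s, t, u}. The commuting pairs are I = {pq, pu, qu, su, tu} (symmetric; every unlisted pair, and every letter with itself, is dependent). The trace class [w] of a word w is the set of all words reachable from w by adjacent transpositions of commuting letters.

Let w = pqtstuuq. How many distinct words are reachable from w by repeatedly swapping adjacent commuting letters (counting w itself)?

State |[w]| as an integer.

56

piece 0:p — minimal
piece 1:q — minimal
piece 2:t rests on {0:p, 1:q}
piece 3:s rests on {2:t}
piece 4:t rests on {3:s}
piece 5:u — minimal
piece 6:u rests on {5:u}
piece 7:q rests on {4:t}
minimal pieces: {0:p, 1:q, 5:u}
ways to finish when only these pieces remain (= sum over removing one remaining piece with nothing left below it):
  1 left: {6}→1  {7}→1
  2 left: {4,7}→1  {5,6}→1  {6,7}→2
  3 left: {3,4,7}→1  {4,6,7}→3  {5,6,7}→3
  4 left: {2,3,4,7}→1  {3,4,6,7}→4  {4,5,6,7}→6
  5 left: {0,2,3,4,7}→1  {1,2,3,4,7}→1  {2,3,4,6,7}→5  {3,4,5,6,7}→10
  6 left: {0,1,2,3,4,7}→2  {0,2,3,4,6,7}→6  {1,2,3,4,6,7}→6  {2,3,4,5,6,7}→15
  placing 0:p first → 21 extensions
  placing 1:q first → 21 extensions
  placing 5:u first → 14 extensions
total linear extensions = 56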